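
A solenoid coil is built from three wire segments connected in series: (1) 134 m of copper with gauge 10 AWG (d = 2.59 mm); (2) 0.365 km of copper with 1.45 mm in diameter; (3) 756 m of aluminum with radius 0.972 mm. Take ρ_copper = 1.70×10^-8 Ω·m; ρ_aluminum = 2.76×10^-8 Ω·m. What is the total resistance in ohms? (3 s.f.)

Seg 1: A = π(2.59/2 mm)² = π(1.2950e-03 m)² = 5.269e-06 m²
R_1 = (1.70×10^-8)(134)/(5.269e-06) = 0.4324 Ω
Seg 2: A = π(d/2)² = π(7.2500e-04 m)² = 1.651e-06 m²
R_2 = (1.70×10^-8)(365)/(1.651e-06) = 3.758 Ω
Seg 3: A = πr² = π(9.7200e-04 m)² = 2.968e-06 m²
R_3 = (2.76×10^-8)(756)/(2.968e-06) = 7.03 Ω
R_total = R_1 + R_2 + R_3 = 11.2 Ω

11.2 Ω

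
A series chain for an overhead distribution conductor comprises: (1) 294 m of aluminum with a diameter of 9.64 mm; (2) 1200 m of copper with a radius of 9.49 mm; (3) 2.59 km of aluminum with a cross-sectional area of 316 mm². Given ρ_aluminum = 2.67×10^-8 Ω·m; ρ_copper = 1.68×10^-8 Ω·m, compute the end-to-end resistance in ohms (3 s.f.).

Seg 1: A = π(d/2)² = π(4.8200e-03 m)² = 7.299e-05 m²
R_1 = (2.67×10^-8)(294)/(7.299e-05) = 0.1076 Ω
Seg 2: A = πr² = π(9.4900e-03 m)² = 2.829e-04 m²
R_2 = (1.68×10^-8)(1200)/(2.829e-04) = 0.07125 Ω
Seg 3: A = 316 mm² = 3.160e-04 m²
R_3 = (2.67×10^-8)(2590)/(3.160e-04) = 0.2188 Ω
R_total = R_1 + R_2 + R_3 = 0.398 Ω

0.398 Ω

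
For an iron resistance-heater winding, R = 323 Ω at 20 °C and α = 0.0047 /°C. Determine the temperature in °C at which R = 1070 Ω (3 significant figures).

R = R₀(1 + α(T − T₀)) ⇒ T = T₀ + (R/R₀ − 1)/α
T = 20 + (1070/323 − 1)/0.0047 = 20 + (2.313)/0.0047 = 512 °C

512 °C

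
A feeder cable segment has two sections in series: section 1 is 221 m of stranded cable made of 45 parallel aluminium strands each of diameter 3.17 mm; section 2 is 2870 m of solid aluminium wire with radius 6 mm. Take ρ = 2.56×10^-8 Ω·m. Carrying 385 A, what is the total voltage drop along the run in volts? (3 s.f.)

Section 1: A_strand = π(1.5850e-03)² = 7.892e-06 m²; R₁ = ρL/(N·A_s) = (2.56×10^-8)(221)/(45×7.892e-06) = 0.01593 Ω
Section 2: A = πr² = π(6.0000e-03 m)² = 1.131e-04 m²
R₂ = (2.56×10^-8)(2870)/(1.131e-04) = 0.6496 Ω
R = R₁ + R₂ = 0.6656 Ω
V = IR = 385 × 0.6656 = 256 V

256 V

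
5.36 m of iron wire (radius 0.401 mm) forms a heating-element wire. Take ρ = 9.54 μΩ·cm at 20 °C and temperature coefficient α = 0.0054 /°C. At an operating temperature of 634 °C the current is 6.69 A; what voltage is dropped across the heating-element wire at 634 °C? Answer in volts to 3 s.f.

ρ = 9.54 μΩ·cm = 9.54×10^-8 Ω·m
A = πr² = π(4.0100e-04 m)² = 5.052e-07 m²
R₍20₎ = ρL/A = (9.54×10^-8)(5.36)/(5.052e-07) = 1.012 Ω
R₍634₎ = R₍20₎(1 + αΔT) = 1.012 × (1 + 0.0054×614) = 4.368 Ω
V = IR = 6.69 × 4.368 = 29.2 V

29.2 V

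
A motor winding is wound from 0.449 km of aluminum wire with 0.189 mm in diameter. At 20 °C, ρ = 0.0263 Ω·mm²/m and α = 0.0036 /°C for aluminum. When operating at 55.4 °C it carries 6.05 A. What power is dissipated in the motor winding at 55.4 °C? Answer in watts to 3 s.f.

17400 W

ρ = 0.0263 Ω·mm²/m = 2.63×10^-8 Ω·m
A = π(d/2)² = π(9.4500e-05 m)² = 2.806e-08 m²
R₍20₎ = ρL/A = (2.63×10^-8)(449)/(2.806e-08) = 420.9 Ω
R₍55.4₎ = R₍20₎(1 + αΔT) = 420.9 × (1 + 0.0036×35.4) = 474.6 Ω
P = I²R = (6.05)² × 474.6 = 17400 W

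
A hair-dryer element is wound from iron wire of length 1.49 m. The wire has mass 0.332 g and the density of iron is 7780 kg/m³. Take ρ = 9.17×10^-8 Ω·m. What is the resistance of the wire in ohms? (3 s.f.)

A = m/(density·L) = 3.320×10^-4/(7780×1.49) = 2.8640e-08 m²
R = ρL/A = (9.17×10^-8)(1.49)/(2.8640e-08) = 4.77 Ω

4.77 Ω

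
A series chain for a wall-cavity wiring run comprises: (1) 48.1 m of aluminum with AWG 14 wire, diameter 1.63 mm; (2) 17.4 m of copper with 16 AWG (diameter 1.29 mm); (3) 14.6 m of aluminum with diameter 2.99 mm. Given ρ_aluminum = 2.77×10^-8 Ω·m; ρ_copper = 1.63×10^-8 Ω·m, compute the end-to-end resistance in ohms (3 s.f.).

0.913 Ω

Seg 1: A = π(1.63/2 mm)² = π(8.1500e-04 m)² = 2.087e-06 m²
R_1 = (2.77×10^-8)(48.1)/(2.087e-06) = 0.6385 Ω
Seg 2: A = π(1.29/2 mm)² = π(6.4500e-04 m)² = 1.307e-06 m²
R_2 = (1.63×10^-8)(17.4)/(1.307e-06) = 0.217 Ω
Seg 3: A = π(d/2)² = π(1.4950e-03 m)² = 7.022e-06 m²
R_3 = (2.77×10^-8)(14.6)/(7.022e-06) = 0.0576 Ω
R_total = R_1 + R_2 + R_3 = 0.913 Ω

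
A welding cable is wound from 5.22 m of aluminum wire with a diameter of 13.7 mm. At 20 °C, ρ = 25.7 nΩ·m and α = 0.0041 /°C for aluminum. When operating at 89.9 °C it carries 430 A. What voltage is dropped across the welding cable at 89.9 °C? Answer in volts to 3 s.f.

0.503 V

ρ = 25.7 nΩ·m = 2.57×10^-8 Ω·m
A = π(d/2)² = π(6.8500e-03 m)² = 1.474e-04 m²
R₍20₎ = ρL/A = (2.57×10^-8)(5.22)/(1.474e-04) = 9.101×10^-4 Ω
R₍89.9₎ = R₍20₎(1 + αΔT) = 9.101×10^-4 × (1 + 0.0041×69.9) = 0.001171 Ω
V = IR = 430 × 0.001171 = 0.503 V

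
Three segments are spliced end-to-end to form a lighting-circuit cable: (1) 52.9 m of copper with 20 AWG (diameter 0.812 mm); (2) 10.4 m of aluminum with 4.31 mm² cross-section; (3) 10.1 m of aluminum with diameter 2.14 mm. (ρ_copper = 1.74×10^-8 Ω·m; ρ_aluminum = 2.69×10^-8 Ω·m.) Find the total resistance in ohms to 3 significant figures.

1.92 Ω

Seg 1: A = π(0.812/2 mm)² = π(4.0600e-04 m)² = 5.178e-07 m²
R_1 = (1.74×10^-8)(52.9)/(5.178e-07) = 1.777 Ω
Seg 2: A = 4.31 mm² = 4.310e-06 m²
R_2 = (2.69×10^-8)(10.4)/(4.310e-06) = 0.06491 Ω
Seg 3: A = π(d/2)² = π(1.0700e-03 m)² = 3.597e-06 m²
R_3 = (2.69×10^-8)(10.1)/(3.597e-06) = 0.07554 Ω
R_total = R_1 + R_2 + R_3 = 1.92 Ω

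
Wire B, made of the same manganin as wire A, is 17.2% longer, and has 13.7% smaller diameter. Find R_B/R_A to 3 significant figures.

R ∝ L/d², so R_B/R_A = (1 + 17.2/100) × (1 − 13.7/100)⁻²
= 1.172 × 1.343 = 1.57

1.57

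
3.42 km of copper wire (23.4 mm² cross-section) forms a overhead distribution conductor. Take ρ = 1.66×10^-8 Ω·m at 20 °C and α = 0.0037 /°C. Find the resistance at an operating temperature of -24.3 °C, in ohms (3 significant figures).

A = 23.4 mm² = 2.340e-05 m²
R₍20°C₎ = ρL/A = (1.66×10^-8)(3420)/(2.340e-05) = 2.426 Ω
R = R₀(1 + αΔT) = 2.426(1 + 0.0037×-44.3) = 2.03 Ω

2.03 Ω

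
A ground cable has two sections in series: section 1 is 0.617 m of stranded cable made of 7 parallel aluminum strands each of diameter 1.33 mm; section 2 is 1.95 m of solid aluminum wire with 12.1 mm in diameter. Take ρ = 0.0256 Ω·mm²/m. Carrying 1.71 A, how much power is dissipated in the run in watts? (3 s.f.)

ρ = 0.0256 Ω·mm²/m = 2.56×10^-8 Ω·m
Section 1: A_strand = π(6.6500e-04)² = 1.389e-06 m²; R₁ = ρL/(N·A_s) = (2.56×10^-8)(0.617)/(7×1.389e-06) = 0.001624 Ω
Section 2: A = π(d/2)² = π(6.0500e-03 m)² = 1.150e-04 m²
R₂ = (2.56×10^-8)(1.95)/(1.150e-04) = 4.341×10^-4 Ω
R = R₁ + R₂ = 0.002058 Ω
P = I²R = (1.71)² × 0.002058 = 0.00602 W

0.00602 W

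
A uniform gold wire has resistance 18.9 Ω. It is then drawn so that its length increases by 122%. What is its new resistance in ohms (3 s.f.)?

k = 1 + 122/100 = 2.22; volume constant ⇒ A' = A/k, so R' = k²R.
R' = 4.928 × 18.9 = 93.1 Ω

93.1 Ω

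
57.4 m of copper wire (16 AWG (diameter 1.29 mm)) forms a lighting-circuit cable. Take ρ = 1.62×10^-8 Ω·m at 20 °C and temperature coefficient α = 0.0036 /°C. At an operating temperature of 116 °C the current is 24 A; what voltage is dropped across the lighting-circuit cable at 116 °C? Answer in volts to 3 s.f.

A = π(1.29/2 mm)² = π(6.4500e-04 m)² = 1.307e-06 m²
R₍20₎ = ρL/A = (1.62×10^-8)(57.4)/(1.307e-06) = 0.7115 Ω
R₍116₎ = R₍20₎(1 + αΔT) = 0.7115 × (1 + 0.0036×96) = 0.9574 Ω
V = IR = 24 × 0.9574 = 23.0 V

23.0 V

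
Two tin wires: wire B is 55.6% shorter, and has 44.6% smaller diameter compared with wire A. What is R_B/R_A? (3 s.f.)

1.45

R ∝ L/d², so R_B/R_A = (1 − 55.6/100) × (1 − 44.6/100)⁻²
= 0.444 × 3.258 = 1.45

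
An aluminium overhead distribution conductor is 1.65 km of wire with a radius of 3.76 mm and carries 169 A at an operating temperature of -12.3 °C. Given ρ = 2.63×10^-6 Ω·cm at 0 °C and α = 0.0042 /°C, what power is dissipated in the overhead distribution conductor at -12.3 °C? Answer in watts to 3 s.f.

26500 W

ρ = 2.63×10^-6 Ω·cm = 2.63×10^-8 Ω·m
A = πr² = π(3.7600e-03 m)² = 4.441e-05 m²
R₍0₎ = ρL/A = (2.63×10^-8)(1650)/(4.441e-05) = 0.977 Ω
R₍-12.3₎ = R₍0₎(1 + αΔT) = 0.977 × (1 + 0.0042×-12.3) = 0.9266 Ω
P = I²R = (169)² × 0.9266 = 26500 W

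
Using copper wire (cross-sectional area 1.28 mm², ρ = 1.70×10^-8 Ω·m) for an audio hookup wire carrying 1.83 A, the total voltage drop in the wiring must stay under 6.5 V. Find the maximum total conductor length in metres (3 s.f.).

A = 1.28 mm² = 1.280e-06 m²
L_max = V_max·A/(1·ρI) = (6.5)(1.280e-06)/(1.70×10^-8×1.83) = 267 m

267 m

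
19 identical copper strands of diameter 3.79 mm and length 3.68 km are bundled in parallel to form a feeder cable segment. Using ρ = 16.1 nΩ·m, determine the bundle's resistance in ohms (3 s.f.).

ρ = 16.1 nΩ·m = 1.61×10^-8 Ω·m
A_strand = π(1.8950e-03 m)² = 1.128e-05 m²
R_strand = ρL/A = (1.61×10^-8)(3680)/(1.128e-05) = 5.252 Ω
R_total = R_strand/N = 5.252/19 = 0.276 Ω

0.276 Ω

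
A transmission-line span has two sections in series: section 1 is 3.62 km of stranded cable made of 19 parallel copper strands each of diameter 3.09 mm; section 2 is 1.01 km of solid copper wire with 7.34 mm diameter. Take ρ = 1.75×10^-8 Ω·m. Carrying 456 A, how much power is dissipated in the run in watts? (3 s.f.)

1.79×10^5 W

Section 1: A_strand = π(1.5450e-03)² = 7.499e-06 m²; R₁ = ρL/(N·A_s) = (1.75×10^-8)(3620)/(19×7.499e-06) = 0.4446 Ω
Section 2: A = π(d/2)² = π(3.6700e-03 m)² = 4.231e-05 m²
R₂ = (1.75×10^-8)(1010)/(4.231e-05) = 0.4177 Ω
R = R₁ + R₂ = 0.8623 Ω
P = I²R = (456)² × 0.8623 = 1.79×10^5 W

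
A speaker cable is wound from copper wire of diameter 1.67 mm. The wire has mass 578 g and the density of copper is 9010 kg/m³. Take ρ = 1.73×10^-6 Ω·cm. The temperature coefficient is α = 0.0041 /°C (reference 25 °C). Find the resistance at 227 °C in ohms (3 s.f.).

ρ = 1.73×10^-6 Ω·cm = 1.73×10^-8 Ω·m
A = π(d/2)² = π(8.3500e-04 m)² = 2.1904e-06 m²
L = m/(density·A) = 0.578/(9010×2.1904e-06) = 29.29 m
R = ρL/A = (1.73×10^-8)(29.29)/(2.1904e-06) = 0.2313 Ω
R(227 °C) = 0.2313 × (1 + 0.0041×202) = 0.423 Ω

0.423 Ω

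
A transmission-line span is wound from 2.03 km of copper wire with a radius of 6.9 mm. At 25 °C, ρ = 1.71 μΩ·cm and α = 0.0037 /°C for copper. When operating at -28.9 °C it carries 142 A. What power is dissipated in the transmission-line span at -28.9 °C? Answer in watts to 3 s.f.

3750 W

ρ = 1.71 μΩ·cm = 1.71×10^-8 Ω·m
A = πr² = π(6.9000e-03 m)² = 1.496e-04 m²
R₍25₎ = ρL/A = (1.71×10^-8)(2030)/(1.496e-04) = 0.2321 Ω
R₍-28.9₎ = R₍25₎(1 + αΔT) = 0.2321 × (1 + 0.0037×-53.9) = 0.1858 Ω
P = I²R = (142)² × 0.1858 = 3750 W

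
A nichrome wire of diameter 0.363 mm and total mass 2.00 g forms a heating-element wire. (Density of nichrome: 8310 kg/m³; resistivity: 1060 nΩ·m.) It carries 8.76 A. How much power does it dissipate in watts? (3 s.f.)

ρ = 1060 nΩ·m = 1.06×10^-6 Ω·m
A = π(d/2)² = π(1.8150e-04 m)² = 1.0349e-07 m²
L = m/(density·A) = 0.002/(8310×1.0349e-07) = 2.326 m
R = ρL/A = (1.06×10^-6)(2.326)/(1.0349e-07) = 23.82 Ω
P = I²R = (8.76)² × 23.82 = 1830 W

1830 W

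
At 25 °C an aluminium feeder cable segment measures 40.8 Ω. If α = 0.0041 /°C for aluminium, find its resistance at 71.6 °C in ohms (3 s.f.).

48.6 Ω

ΔT = 71.6 − 25 = 46.6 °C
R = R₀(1 + αΔT) = 40.8 × (1 + 0.0041×46.6) = 40.8 × 1.191 = 48.6 Ω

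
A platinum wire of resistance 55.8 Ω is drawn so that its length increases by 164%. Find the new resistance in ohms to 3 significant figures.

389 Ω

k = 1 + 164/100 = 2.64; volume constant ⇒ A' = A/k, so R' = k²R.
R' = 6.97 × 55.8 = 389 Ω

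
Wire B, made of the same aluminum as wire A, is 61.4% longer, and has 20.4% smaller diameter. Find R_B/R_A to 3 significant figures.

2.55

R ∝ L/d², so R_B/R_A = (1 + 61.4/100) × (1 − 20.4/100)⁻²
= 1.614 × 1.578 = 2.55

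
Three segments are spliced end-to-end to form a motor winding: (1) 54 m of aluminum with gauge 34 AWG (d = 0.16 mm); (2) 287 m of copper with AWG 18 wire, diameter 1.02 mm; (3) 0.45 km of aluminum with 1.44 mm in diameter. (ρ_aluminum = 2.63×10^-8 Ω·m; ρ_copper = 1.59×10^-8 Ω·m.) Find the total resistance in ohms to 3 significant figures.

Seg 1: A = π(0.16/2 mm)² = π(8.0000e-05 m)² = 2.011e-08 m²
R_1 = (2.63×10^-8)(54)/(2.011e-08) = 70.63 Ω
Seg 2: A = π(1.02/2 mm)² = π(5.1000e-04 m)² = 8.171e-07 m²
R_2 = (1.59×10^-8)(287)/(8.171e-07) = 5.585 Ω
Seg 3: A = π(d/2)² = π(7.2000e-04 m)² = 1.629e-06 m²
R_3 = (2.63×10^-8)(450)/(1.629e-06) = 7.267 Ω
R_total = R_1 + R_2 + R_3 = 83.5 Ω

83.5 Ω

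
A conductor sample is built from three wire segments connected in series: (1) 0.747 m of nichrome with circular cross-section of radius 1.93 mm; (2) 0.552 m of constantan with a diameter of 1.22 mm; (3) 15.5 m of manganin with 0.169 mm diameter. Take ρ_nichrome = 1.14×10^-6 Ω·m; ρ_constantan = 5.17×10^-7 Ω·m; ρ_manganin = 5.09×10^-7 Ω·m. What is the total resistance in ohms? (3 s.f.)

Seg 1: A = πr² = π(1.9300e-03 m)² = 1.170e-05 m²
R_1 = (1.14×10^-6)(0.747)/(1.170e-05) = 0.07277 Ω
Seg 2: A = π(d/2)² = π(6.1000e-04 m)² = 1.169e-06 m²
R_2 = (5.17×10^-7)(0.552)/(1.169e-06) = 0.2441 Ω
Seg 3: A = π(d/2)² = π(8.4500e-05 m)² = 2.243e-08 m²
R_3 = (5.09×10^-7)(15.5)/(2.243e-08) = 351.7 Ω
R_total = R_1 + R_2 + R_3 = 352 Ω

352 Ω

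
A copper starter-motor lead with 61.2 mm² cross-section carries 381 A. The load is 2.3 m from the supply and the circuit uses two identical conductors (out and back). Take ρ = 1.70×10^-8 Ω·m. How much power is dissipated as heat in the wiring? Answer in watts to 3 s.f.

185 W

A = 61.2 mm² = 6.120e-05 m²
Total conductor length (both ways) L = 2 × 2.3 = 4.6 m
R = ρL/A = (1.70×10^-8)(4.6)/(6.120e-05) = 0.001278 Ω
P = I²R = (381)² × 0.001278 = 185 W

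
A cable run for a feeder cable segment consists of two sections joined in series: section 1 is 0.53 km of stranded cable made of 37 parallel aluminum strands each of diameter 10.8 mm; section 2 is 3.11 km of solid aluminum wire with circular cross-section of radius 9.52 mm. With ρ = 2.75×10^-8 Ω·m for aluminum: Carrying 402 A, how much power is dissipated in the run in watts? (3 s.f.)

Section 1: A_strand = π(5.4000e-03)² = 9.161e-05 m²; R₁ = ρL/(N·A_s) = (2.75×10^-8)(530)/(37×9.161e-05) = 0.0043 Ω
Section 2: A = πr² = π(9.5200e-03 m)² = 2.847e-04 m²
R₂ = (2.75×10^-8)(3110)/(2.847e-04) = 0.3004 Ω
R = R₁ + R₂ = 0.3047 Ω
P = I²R = (402)² × 0.3047 = 49200 W

49200 W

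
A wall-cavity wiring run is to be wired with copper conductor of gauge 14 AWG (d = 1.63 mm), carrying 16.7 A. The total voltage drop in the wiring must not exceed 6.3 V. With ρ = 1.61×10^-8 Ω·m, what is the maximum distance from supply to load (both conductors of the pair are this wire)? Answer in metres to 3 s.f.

A = π(1.63/2 mm)² = π(8.1500e-04 m)² = 2.087e-06 m²
L_max = V_max·A/(2·ρI) = (6.3)(2.087e-06)/(2×1.61×10^-8×16.7) = 24.4 m

24.4 m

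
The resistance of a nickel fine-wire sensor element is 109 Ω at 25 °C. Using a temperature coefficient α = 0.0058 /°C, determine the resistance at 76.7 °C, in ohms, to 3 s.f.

142 Ω

ΔT = 76.7 − 25 = 51.7 °C
R = R₀(1 + αΔT) = 109 × (1 + 0.0058×51.7) = 109 × 1.3 = 142 Ω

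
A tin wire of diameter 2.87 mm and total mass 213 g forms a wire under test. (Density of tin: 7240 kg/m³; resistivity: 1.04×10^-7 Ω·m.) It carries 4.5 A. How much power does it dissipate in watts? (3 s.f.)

A = π(d/2)² = π(1.4350e-03 m)² = 6.4692e-06 m²
L = m/(density·A) = 0.213/(7240×6.4692e-06) = 4.548 m
R = ρL/A = (1.04×10^-7)(4.548)/(6.4692e-06) = 0.07311 Ω
P = I²R = (4.5)² × 0.07311 = 1.48 W

1.48 W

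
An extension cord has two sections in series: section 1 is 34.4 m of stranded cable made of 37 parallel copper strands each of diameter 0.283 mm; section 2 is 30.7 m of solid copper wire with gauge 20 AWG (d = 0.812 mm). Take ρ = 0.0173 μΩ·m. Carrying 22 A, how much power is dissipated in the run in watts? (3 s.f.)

ρ = 0.0173 μΩ·m = 1.73×10^-8 Ω·m
Section 1: A_strand = π(1.4150e-04)² = 6.290e-08 m²; R₁ = ρL/(N·A_s) = (1.73×10^-8)(34.4)/(37×6.290e-08) = 0.2557 Ω
Section 2: A = π(0.812/2 mm)² = π(4.0600e-04 m)² = 5.178e-07 m²
R₂ = (1.73×10^-8)(30.7)/(5.178e-07) = 1.026 Ω
R = R₁ + R₂ = 1.281 Ω
P = I²R = (22)² × 1.281 = 620 W

620 W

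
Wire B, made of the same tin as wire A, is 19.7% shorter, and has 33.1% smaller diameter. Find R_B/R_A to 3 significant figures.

R ∝ L/d², so R_B/R_A = (1 − 19.7/100) × (1 − 33.1/100)⁻²
= 0.803 × 2.234 = 1.79

1.79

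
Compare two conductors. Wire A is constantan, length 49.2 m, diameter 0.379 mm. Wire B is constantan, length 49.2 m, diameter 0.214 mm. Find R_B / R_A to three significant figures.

R ∝ ρL/d², so R_B/R_A = (d_A/d_B)²
= (0.379/0.214)² = 3.14

3.14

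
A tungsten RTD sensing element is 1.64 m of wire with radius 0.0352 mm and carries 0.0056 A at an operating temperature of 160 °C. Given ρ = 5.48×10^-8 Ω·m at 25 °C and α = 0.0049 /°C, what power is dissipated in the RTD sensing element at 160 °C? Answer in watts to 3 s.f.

0.00120 W

A = πr² = π(3.5200e-05 m)² = 3.893e-09 m²
R₍25₎ = ρL/A = (5.48×10^-8)(1.64)/(3.893e-09) = 23.09 Ω
R₍160₎ = R₍25₎(1 + αΔT) = 23.09 × (1 + 0.0049×135) = 38.36 Ω
P = I²R = (0.0056)² × 38.36 = 0.00120 W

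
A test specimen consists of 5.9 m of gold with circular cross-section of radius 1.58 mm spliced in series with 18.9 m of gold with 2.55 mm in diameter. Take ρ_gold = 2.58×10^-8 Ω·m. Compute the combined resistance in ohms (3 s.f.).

Segment 1: A = πr² = π(1.5800e-03 m)² = 7.843e-06 m²
R₁ = ρL/A = (2.58×10^-8)(5.9)/(7.843e-06) = 0.01941 Ω
Segment 2: A = π(d/2)² = π(1.2750e-03 m)² = 5.107e-06 m²
R₂ = (2.58×10^-8)(18.9)/(5.107e-06) = 0.09548 Ω
R = R₁ + R₂ = 0.115 Ω

0.115 Ω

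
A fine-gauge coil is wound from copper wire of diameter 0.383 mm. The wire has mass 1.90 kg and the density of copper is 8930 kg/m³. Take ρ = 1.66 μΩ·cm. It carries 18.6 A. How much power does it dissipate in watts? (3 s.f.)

92100 W

ρ = 1.66 μΩ·cm = 1.66×10^-8 Ω·m
A = π(d/2)² = π(1.9150e-04 m)² = 1.1521e-07 m²
L = m/(density·A) = 1.9/(8930×1.1521e-07) = 1847 m
R = ρL/A = (1.66×10^-8)(1847)/(1.1521e-07) = 266.1 Ω
P = I²R = (18.6)² × 266.1 = 92100 W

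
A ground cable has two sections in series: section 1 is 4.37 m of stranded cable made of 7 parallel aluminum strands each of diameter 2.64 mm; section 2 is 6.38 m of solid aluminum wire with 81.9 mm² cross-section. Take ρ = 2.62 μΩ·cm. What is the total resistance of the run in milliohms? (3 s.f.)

5.03 mΩ

ρ = 2.62 μΩ·cm = 2.62×10^-8 Ω·m
Section 1: A_strand = π(1.3200e-03)² = 5.474e-06 m²; R₁ = ρL/(N·A_s) = (2.62×10^-8)(4.37)/(7×5.474e-06) = 0.002988 Ω
Section 2: A = 81.9 mm² = 8.190e-05 m²
R₂ = (2.62×10^-8)(6.38)/(8.190e-05) = 0.002041 Ω
R = R₁ + R₂ = 5.03 mΩ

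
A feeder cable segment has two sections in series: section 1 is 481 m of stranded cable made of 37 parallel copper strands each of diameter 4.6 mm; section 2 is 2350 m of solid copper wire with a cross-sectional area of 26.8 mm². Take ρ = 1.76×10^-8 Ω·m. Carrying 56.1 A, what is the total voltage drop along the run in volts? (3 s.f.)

Section 1: A_strand = π(2.3000e-03)² = 1.662e-05 m²; R₁ = ρL/(N·A_s) = (1.76×10^-8)(481)/(37×1.662e-05) = 0.01377 Ω
Section 2: A = 26.8 mm² = 2.680e-05 m²
R₂ = (1.76×10^-8)(2350)/(2.680e-05) = 1.543 Ω
R = R₁ + R₂ = 1.557 Ω
V = IR = 56.1 × 1.557 = 87.4 V

87.4 V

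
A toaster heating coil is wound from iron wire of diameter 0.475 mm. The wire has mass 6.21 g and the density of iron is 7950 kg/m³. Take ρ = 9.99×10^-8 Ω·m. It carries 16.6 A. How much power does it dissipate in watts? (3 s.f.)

685 W

A = π(d/2)² = π(2.3750e-04 m)² = 1.7721e-07 m²
L = m/(density·A) = 0.00621/(7950×1.7721e-07) = 4.408 m
R = ρL/A = (9.99×10^-8)(4.408)/(1.7721e-07) = 2.485 Ω
P = I²R = (16.6)² × 2.485 = 685 W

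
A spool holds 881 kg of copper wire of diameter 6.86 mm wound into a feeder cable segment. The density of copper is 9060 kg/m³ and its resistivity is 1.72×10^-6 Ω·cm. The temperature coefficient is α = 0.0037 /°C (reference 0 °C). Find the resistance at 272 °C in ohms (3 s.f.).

ρ = 1.72×10^-6 Ω·cm = 1.72×10^-8 Ω·m
A = π(d/2)² = π(3.4300e-03 m)² = 3.6961e-05 m²
L = m/(density·A) = 881/(9060×3.6961e-05) = 2631 m
R = ρL/A = (1.72×10^-8)(2631)/(3.6961e-05) = 1.224 Ω
R(272 °C) = 1.224 × (1 + 0.0037×272) = 2.46 Ω

2.46 Ω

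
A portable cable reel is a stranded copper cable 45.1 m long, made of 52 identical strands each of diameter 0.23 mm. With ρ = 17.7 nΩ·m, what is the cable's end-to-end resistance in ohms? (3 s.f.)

ρ = 17.7 nΩ·m = 1.77×10^-8 Ω·m
A_strand = π(1.1500e-04 m)² = 4.155e-08 m²
R_strand = ρL/A = (1.77×10^-8)(45.1)/(4.155e-08) = 19.21 Ω
R_total = R_strand/N = 19.21/52 = 0.369 Ω

0.369 Ω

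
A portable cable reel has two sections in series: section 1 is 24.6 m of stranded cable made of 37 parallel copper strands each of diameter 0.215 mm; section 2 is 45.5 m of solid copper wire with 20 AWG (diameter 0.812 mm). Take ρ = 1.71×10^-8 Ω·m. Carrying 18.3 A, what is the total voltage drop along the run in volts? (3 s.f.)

Section 1: A_strand = π(1.0750e-04)² = 3.631e-08 m²; R₁ = ρL/(N·A_s) = (1.71×10^-8)(24.6)/(37×3.631e-08) = 0.3132 Ω
Section 2: A = π(0.812/2 mm)² = π(4.0600e-04 m)² = 5.178e-07 m²
R₂ = (1.71×10^-8)(45.5)/(5.178e-07) = 1.502 Ω
R = R₁ + R₂ = 1.816 Ω
V = IR = 18.3 × 1.816 = 33.2 V

33.2 V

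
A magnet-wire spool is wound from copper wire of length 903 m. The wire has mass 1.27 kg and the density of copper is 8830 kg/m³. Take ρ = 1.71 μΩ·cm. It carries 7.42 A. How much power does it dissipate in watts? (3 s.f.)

5340 W

ρ = 1.71 μΩ·cm = 1.71×10^-8 Ω·m
A = m/(density·L) = 1.27/(8830×903) = 1.5928e-07 m²
R = ρL/A = (1.71×10^-8)(903)/(1.5928e-07) = 96.95 Ω
P = I²R = (7.42)² × 96.95 = 5340 W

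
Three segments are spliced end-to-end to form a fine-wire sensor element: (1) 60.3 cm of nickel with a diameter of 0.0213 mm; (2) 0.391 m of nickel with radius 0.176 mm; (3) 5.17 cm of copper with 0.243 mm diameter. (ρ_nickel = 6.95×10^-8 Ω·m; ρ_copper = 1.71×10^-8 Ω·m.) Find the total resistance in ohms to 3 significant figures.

Seg 1: A = π(d/2)² = π(1.0650e-05 m)² = 3.563e-10 m²
R_1 = (6.95×10^-8)(0.603)/(3.563e-10) = 117.6 Ω
Seg 2: A = πr² = π(1.7600e-04 m)² = 9.731e-08 m²
R_2 = (6.95×10^-8)(0.391)/(9.731e-08) = 0.2792 Ω
Seg 3: A = π(d/2)² = π(1.2150e-04 m)² = 4.638e-08 m²
R_3 = (1.71×10^-8)(0.0517)/(4.638e-08) = 0.01906 Ω
R_total = R_1 + R_2 + R_3 = 118 Ω

118 Ω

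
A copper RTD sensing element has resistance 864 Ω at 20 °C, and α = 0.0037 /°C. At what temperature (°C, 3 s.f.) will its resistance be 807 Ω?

2.17 °C

R = R₀(1 + α(T − T₀)) ⇒ T = T₀ + (R/R₀ − 1)/α
T = 20 + (807/864 − 1)/0.0037 = 20 + (-0.06597)/0.0037 = 2.17 °C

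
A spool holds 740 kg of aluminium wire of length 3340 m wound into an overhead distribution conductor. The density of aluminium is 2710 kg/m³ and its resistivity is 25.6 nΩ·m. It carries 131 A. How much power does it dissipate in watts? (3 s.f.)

17900 W

ρ = 25.6 nΩ·m = 2.56×10^-8 Ω·m
A = m/(density·L) = 740/(2710×3340) = 8.1755e-05 m²
R = ρL/A = (2.56×10^-8)(3340)/(8.1755e-05) = 1.046 Ω
P = I²R = (131)² × 1.046 = 17900 W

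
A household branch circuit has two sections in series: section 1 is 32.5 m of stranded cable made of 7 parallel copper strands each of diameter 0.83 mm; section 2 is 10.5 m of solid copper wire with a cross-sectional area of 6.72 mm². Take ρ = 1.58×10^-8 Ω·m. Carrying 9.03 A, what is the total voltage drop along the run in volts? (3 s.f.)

Section 1: A_strand = π(4.1500e-04)² = 5.411e-07 m²; R₁ = ρL/(N·A_s) = (1.58×10^-8)(32.5)/(7×5.411e-07) = 0.1356 Ω
Section 2: A = 6.72 mm² = 6.720e-06 m²
R₂ = (1.58×10^-8)(10.5)/(6.720e-06) = 0.02469 Ω
R = R₁ + R₂ = 0.1603 Ω
V = IR = 9.03 × 0.1603 = 1.45 V

1.45 V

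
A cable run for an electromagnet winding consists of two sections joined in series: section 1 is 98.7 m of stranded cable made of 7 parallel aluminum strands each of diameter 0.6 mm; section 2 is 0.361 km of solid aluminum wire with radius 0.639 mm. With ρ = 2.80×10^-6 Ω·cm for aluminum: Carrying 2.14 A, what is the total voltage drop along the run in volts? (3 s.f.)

ρ = 2.80×10^-6 Ω·cm = 2.80×10^-8 Ω·m
Section 1: A_strand = π(3.0000e-04)² = 2.827e-07 m²; R₁ = ρL/(N·A_s) = (2.80×10^-8)(98.7)/(7×2.827e-07) = 1.396 Ω
Section 2: A = πr² = π(6.3900e-04 m)² = 1.283e-06 m²
R₂ = (2.80×10^-8)(361)/(1.283e-06) = 7.88 Ω
R = R₁ + R₂ = 9.276 Ω
V = IR = 2.14 × 9.276 = 19.9 V

19.9 V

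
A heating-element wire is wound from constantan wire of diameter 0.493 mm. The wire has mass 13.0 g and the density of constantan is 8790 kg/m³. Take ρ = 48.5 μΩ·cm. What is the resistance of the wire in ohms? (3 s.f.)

ρ = 48.5 μΩ·cm = 4.85×10^-7 Ω·m
A = π(d/2)² = π(2.4650e-04 m)² = 1.9089e-07 m²
L = m/(density·A) = 0.013/(8790×1.9089e-07) = 7.748 m
R = ρL/A = (4.85×10^-7)(7.748)/(1.9089e-07) = 19.7 Ω

19.7 Ω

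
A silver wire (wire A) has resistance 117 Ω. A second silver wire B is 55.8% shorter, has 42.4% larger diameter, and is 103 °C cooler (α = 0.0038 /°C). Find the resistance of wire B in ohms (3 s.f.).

R ∝ ρL/d² with ρ ∝ (1+αΔT), so R_B/R_A = (1 − 55.8/100) × (1 + 42.4/100)⁻² × (1 − 0.0038×103)
= 0.442 × 0.4931 × 0.6086 = 0.1327
R_B = 0.1327 × 117 = 15.5 Ω

15.5 Ω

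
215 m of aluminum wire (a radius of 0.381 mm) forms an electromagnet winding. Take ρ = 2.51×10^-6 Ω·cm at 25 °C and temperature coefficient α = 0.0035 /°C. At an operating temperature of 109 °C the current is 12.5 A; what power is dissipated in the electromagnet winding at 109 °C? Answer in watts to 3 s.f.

2390 W

ρ = 2.51×10^-6 Ω·cm = 2.51×10^-8 Ω·m
A = πr² = π(3.8100e-04 m)² = 4.560e-07 m²
R₍25₎ = ρL/A = (2.51×10^-8)(215)/(4.560e-07) = 11.83 Ω
R₍109₎ = R₍25₎(1 + αΔT) = 11.83 × (1 + 0.0035×84) = 15.31 Ω
P = I²R = (12.5)² × 15.31 = 2390 W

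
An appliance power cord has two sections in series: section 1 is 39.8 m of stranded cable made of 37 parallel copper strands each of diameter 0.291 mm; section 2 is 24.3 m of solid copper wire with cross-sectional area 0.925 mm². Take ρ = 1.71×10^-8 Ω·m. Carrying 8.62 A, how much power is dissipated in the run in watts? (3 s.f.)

53.9 W

Section 1: A_strand = π(1.4550e-04)² = 6.651e-08 m²; R₁ = ρL/(N·A_s) = (1.71×10^-8)(39.8)/(37×6.651e-08) = 0.2766 Ω
Section 2: A = 0.925 mm² = 9.250e-07 m²
R₂ = (1.71×10^-8)(24.3)/(9.250e-07) = 0.4492 Ω
R = R₁ + R₂ = 0.7258 Ω
P = I²R = (8.62)² × 0.7258 = 53.9 W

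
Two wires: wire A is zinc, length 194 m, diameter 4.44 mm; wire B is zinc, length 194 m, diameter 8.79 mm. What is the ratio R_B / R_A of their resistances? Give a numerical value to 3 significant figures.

R ∝ ρL/d², so R_B/R_A = (d_A/d_B)²
= (4.44/8.79)² = 0.255

0.255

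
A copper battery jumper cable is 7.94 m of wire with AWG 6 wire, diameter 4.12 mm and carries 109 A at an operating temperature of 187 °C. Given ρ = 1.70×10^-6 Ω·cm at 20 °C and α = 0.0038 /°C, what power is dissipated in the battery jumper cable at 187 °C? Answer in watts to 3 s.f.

197 W

ρ = 1.70×10^-6 Ω·cm = 1.70×10^-8 Ω·m
A = π(4.12/2 mm)² = π(2.0600e-03 m)² = 1.333e-05 m²
R₍20₎ = ρL/A = (1.70×10^-8)(7.94)/(1.333e-05) = 0.01012 Ω
R₍187₎ = R₍20₎(1 + αΔT) = 0.01012 × (1 + 0.0038×167) = 0.01655 Ω
P = I²R = (109)² × 0.01655 = 197 W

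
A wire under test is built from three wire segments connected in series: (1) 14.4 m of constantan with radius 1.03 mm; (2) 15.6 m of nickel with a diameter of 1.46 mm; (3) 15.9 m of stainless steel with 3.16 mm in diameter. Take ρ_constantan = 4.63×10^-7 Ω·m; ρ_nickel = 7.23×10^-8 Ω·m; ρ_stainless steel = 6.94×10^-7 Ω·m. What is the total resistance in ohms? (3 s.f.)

Seg 1: A = πr² = π(1.0300e-03 m)² = 3.333e-06 m²
R_1 = (4.63×10^-7)(14.4)/(3.333e-06) = 2 Ω
Seg 2: A = π(d/2)² = π(7.3000e-04 m)² = 1.674e-06 m²
R_2 = (7.23×10^-8)(15.6)/(1.674e-06) = 0.6737 Ω
Seg 3: A = π(d/2)² = π(1.5800e-03 m)² = 7.843e-06 m²
R_3 = (6.94×10^-7)(15.9)/(7.843e-06) = 1.407 Ω
R_total = R_1 + R_2 + R_3 = 4.08 Ω

4.08 Ω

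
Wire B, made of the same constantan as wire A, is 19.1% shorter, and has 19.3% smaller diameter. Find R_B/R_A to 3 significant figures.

1.24

R ∝ L/d², so R_B/R_A = (1 − 19.1/100) × (1 − 19.3/100)⁻²
= 0.809 × 1.536 = 1.24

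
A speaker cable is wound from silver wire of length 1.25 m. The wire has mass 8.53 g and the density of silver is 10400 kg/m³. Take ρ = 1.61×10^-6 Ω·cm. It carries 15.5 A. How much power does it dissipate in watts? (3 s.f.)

ρ = 1.61×10^-6 Ω·cm = 1.61×10^-8 Ω·m
A = m/(density·L) = 0.00853/(10400×1.25) = 6.5615e-07 m²
R = ρL/A = (1.61×10^-8)(1.25)/(6.5615e-07) = 0.03067 Ω
P = I²R = (15.5)² × 0.03067 = 7.37 W

7.37 W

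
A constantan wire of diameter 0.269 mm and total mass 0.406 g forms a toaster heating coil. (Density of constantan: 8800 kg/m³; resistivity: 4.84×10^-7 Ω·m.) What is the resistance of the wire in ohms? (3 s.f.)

6.91 Ω

A = π(d/2)² = π(1.3450e-04 m)² = 5.6832e-08 m²
L = m/(density·A) = 4.060×10^-4/(8800×5.6832e-08) = 0.8118 m
R = ρL/A = (4.84×10^-7)(0.8118)/(5.6832e-08) = 6.91 Ω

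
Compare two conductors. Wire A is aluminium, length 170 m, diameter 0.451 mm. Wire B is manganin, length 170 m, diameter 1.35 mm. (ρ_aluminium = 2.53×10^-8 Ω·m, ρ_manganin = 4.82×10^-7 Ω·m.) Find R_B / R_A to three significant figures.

2.13

R ∝ ρL/d², so R_B/R_A = (ρ_B/ρ_A) × (d_A/d_B)²
= (4.82×10^-7/2.53×10^-8) × (0.451/1.35)² = 2.13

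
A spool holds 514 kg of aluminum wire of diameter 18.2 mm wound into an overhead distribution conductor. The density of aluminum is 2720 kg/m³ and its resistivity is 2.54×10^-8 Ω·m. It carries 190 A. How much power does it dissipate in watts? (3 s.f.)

2560 W

A = π(d/2)² = π(9.1000e-03 m)² = 2.6016e-04 m²
L = m/(density·A) = 514/(2720×2.6016e-04) = 726.4 m
R = ρL/A = (2.54×10^-8)(726.4)/(2.6016e-04) = 0.07092 Ω
P = I²R = (190)² × 0.07092 = 2560 W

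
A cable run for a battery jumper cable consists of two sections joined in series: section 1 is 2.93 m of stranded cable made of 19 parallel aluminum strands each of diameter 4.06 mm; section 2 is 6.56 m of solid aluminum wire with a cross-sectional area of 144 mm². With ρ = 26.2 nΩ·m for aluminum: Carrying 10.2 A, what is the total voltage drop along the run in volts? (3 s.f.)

0.0154 V

ρ = 26.2 nΩ·m = 2.62×10^-8 Ω·m
Section 1: A_strand = π(2.0300e-03)² = 1.295e-05 m²; R₁ = ρL/(N·A_s) = (2.62×10^-8)(2.93)/(19×1.295e-05) = 3.121×10^-4 Ω
Section 2: A = 144 mm² = 1.440e-04 m²
R₂ = (2.62×10^-8)(6.56)/(1.440e-04) = 0.001194 Ω
R = R₁ + R₂ = 0.001506 Ω
V = IR = 10.2 × 0.001506 = 0.0154 V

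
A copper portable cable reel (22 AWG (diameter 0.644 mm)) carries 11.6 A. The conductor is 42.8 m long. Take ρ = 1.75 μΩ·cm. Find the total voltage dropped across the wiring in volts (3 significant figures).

26.7 V

ρ = 1.75 μΩ·cm = 1.75×10^-8 Ω·m
A = π(0.644/2 mm)² = π(3.2200e-04 m)² = 3.257e-07 m²
R = ρL/A = (1.75×10^-8)(42.8)/(3.257e-07) = 2.299 Ω
V = IR = 11.6 × 2.299 = 26.7 V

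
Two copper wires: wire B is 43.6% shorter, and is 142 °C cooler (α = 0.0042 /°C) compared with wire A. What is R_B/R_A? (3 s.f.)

R ∝ ρL/d² with ρ ∝ (1+αΔT), so R_B/R_A = (1 − 43.6/100) × (1 − 0.0042×142)
= 0.564 × 0.4036 = 0.228

0.228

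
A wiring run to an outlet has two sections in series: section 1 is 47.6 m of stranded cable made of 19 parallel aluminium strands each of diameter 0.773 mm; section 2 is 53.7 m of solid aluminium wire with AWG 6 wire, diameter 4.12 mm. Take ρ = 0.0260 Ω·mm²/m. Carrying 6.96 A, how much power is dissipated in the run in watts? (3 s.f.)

ρ = 0.0260 Ω·mm²/m = 2.60×10^-8 Ω·m
Section 1: A_strand = π(3.8650e-04)² = 4.693e-07 m²; R₁ = ρL/(N·A_s) = (2.60×10^-8)(47.6)/(19×4.693e-07) = 0.1388 Ω
Section 2: A = π(4.12/2 mm)² = π(2.0600e-03 m)² = 1.333e-05 m²
R₂ = (2.60×10^-8)(53.7)/(1.333e-05) = 0.1047 Ω
R = R₁ + R₂ = 0.2435 Ω
P = I²R = (6.96)² × 0.2435 = 11.8 W

11.8 W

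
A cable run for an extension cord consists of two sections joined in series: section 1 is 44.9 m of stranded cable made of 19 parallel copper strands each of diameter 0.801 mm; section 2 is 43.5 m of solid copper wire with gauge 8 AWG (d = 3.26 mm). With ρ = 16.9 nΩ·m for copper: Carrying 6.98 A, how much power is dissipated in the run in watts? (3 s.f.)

8.15 W

ρ = 16.9 nΩ·m = 1.69×10^-8 Ω·m
Section 1: A_strand = π(4.0050e-04)² = 5.039e-07 m²; R₁ = ρL/(N·A_s) = (1.69×10^-8)(44.9)/(19×5.039e-07) = 0.07925 Ω
Section 2: A = π(3.26/2 mm)² = π(1.6300e-03 m)² = 8.347e-06 m²
R₂ = (1.69×10^-8)(43.5)/(8.347e-06) = 0.08807 Ω
R = R₁ + R₂ = 0.1673 Ω
P = I²R = (6.98)² × 0.1673 = 8.15 W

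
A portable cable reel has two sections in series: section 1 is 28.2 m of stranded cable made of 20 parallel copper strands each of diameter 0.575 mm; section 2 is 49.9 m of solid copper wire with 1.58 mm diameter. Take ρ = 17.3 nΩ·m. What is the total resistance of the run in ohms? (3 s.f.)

ρ = 17.3 nΩ·m = 1.73×10^-8 Ω·m
Section 1: A_strand = π(2.8750e-04)² = 2.597e-07 m²; R₁ = ρL/(N·A_s) = (1.73×10^-8)(28.2)/(20×2.597e-07) = 0.09394 Ω
Section 2: A = π(d/2)² = π(7.9000e-04 m)² = 1.961e-06 m²
R₂ = (1.73×10^-8)(49.9)/(1.961e-06) = 0.4403 Ω
R = R₁ + R₂ = 0.534 Ω

0.534 Ω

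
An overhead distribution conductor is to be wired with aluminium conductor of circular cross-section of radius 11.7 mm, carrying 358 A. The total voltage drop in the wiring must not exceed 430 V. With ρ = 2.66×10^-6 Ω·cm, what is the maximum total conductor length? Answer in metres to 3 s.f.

ρ = 2.66×10^-6 Ω·cm = 2.66×10^-8 Ω·m
A = πr² = π(1.1700e-02 m)² = 4.301e-04 m²
L_max = V_max·A/(1·ρI) = (430)(4.301e-04)/(2.66×10^-8×358) = 19400 m

19400 m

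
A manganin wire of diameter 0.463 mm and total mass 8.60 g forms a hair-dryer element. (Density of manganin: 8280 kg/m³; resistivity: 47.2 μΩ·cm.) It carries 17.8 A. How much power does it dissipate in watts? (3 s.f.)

5480 W

ρ = 47.2 μΩ·cm = 4.72×10^-7 Ω·m
A = π(d/2)² = π(2.3150e-04 m)² = 1.6837e-07 m²
L = m/(density·A) = 0.0086/(8280×1.6837e-07) = 6.169 m
R = ρL/A = (4.72×10^-7)(6.169)/(1.6837e-07) = 17.29 Ω
P = I²R = (17.8)² × 17.29 = 5480 W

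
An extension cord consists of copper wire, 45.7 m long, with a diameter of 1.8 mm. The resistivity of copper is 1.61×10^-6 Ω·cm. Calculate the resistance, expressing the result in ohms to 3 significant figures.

ρ = 1.61×10^-6 Ω·cm = 1.61×10^-8 Ω·m
A = π(d/2)² = π(9.0000e-04 m)² = 2.545e-06 m²
R = ρL/A = (1.61×10^-8)(45.7 m)/(2.545e-06 m²) = 0.289 Ω

0.289 Ω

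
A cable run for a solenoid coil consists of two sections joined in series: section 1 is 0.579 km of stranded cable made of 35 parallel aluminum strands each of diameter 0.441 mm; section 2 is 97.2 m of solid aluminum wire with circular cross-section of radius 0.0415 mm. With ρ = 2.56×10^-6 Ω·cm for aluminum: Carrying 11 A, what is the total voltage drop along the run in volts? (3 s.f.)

ρ = 2.56×10^-6 Ω·cm = 2.56×10^-8 Ω·m
Section 1: A_strand = π(2.2050e-04)² = 1.527e-07 m²; R₁ = ρL/(N·A_s) = (2.56×10^-8)(579)/(35×1.527e-07) = 2.773 Ω
Section 2: A = πr² = π(4.1500e-05 m)² = 5.411e-09 m²
R₂ = (2.56×10^-8)(97.2)/(5.411e-09) = 459.9 Ω
R = R₁ + R₂ = 462.7 Ω
V = IR = 11 × 462.7 = 5090 V

5090 V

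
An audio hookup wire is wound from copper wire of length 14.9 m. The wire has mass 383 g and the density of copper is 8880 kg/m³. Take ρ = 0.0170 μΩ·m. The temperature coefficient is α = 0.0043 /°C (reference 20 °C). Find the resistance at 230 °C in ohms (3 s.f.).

0.167 Ω

ρ = 0.0170 μΩ·m = 1.70×10^-8 Ω·m
A = m/(density·L) = 0.383/(8880×14.9) = 2.8947e-06 m²
R = ρL/A = (1.70×10^-8)(14.9)/(2.8947e-06) = 0.08751 Ω
R(230 °C) = 0.08751 × (1 + 0.0043×210) = 0.167 Ω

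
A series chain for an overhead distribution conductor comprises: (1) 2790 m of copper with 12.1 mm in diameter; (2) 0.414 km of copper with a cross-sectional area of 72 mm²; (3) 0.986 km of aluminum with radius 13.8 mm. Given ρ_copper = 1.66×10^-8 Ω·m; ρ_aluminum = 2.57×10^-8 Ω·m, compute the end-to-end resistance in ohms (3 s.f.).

Seg 1: A = π(d/2)² = π(6.0500e-03 m)² = 1.150e-04 m²
R_1 = (1.66×10^-8)(2790)/(1.150e-04) = 0.4028 Ω
Seg 2: A = 72 mm² = 7.200e-05 m²
R_2 = (1.66×10^-8)(414)/(7.200e-05) = 0.09545 Ω
Seg 3: A = πr² = π(1.3800e-02 m)² = 5.983e-04 m²
R_3 = (2.57×10^-8)(986)/(5.983e-04) = 0.04235 Ω
R_total = R_1 + R_2 + R_3 = 0.541 Ω

0.541 Ω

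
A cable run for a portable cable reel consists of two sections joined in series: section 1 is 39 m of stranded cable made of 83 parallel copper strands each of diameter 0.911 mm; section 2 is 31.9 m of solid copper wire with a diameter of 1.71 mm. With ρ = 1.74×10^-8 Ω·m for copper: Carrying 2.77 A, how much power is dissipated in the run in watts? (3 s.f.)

Section 1: A_strand = π(4.5550e-04)² = 6.518e-07 m²; R₁ = ρL/(N·A_s) = (1.74×10^-8)(39)/(83×6.518e-07) = 0.01254 Ω
Section 2: A = π(d/2)² = π(8.5500e-04 m)² = 2.297e-06 m²
R₂ = (1.74×10^-8)(31.9)/(2.297e-06) = 0.2417 Ω
R = R₁ + R₂ = 0.2542 Ω
P = I²R = (2.77)² × 0.2542 = 1.95 W

1.95 W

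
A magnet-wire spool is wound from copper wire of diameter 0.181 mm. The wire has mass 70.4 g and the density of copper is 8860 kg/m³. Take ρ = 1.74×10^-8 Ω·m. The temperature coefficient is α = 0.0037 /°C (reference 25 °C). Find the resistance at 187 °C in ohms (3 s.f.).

334 Ω

A = π(d/2)² = π(9.0500e-05 m)² = 2.5730e-08 m²
L = m/(density·A) = 0.0704/(8860×2.5730e-08) = 308.8 m
R = ρL/A = (1.74×10^-8)(308.8)/(2.5730e-08) = 208.8 Ω
R(187 °C) = 208.8 × (1 + 0.0037×162) = 334 Ω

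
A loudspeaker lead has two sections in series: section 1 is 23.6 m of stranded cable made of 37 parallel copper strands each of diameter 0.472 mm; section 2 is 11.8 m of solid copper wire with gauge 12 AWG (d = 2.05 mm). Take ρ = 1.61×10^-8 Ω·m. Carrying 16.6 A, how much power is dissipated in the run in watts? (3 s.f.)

32.0 W

Section 1: A_strand = π(2.3600e-04)² = 1.750e-07 m²; R₁ = ρL/(N·A_s) = (1.61×10^-8)(23.6)/(37×1.750e-07) = 0.05869 Ω
Section 2: A = π(2.05/2 mm)² = π(1.0250e-03 m)² = 3.301e-06 m²
R₂ = (1.61×10^-8)(11.8)/(3.301e-06) = 0.05756 Ω
R = R₁ + R₂ = 0.1162 Ω
P = I²R = (16.6)² × 0.1162 = 32.0 W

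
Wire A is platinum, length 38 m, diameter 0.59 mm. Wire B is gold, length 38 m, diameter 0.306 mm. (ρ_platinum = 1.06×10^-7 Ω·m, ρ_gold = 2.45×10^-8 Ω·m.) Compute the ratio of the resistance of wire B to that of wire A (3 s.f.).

R ∝ ρL/d², so R_B/R_A = (ρ_B/ρ_A) × (d_A/d_B)²
= (2.45×10^-8/1.06×10^-7) × (0.59/0.306)² = 0.859

0.859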